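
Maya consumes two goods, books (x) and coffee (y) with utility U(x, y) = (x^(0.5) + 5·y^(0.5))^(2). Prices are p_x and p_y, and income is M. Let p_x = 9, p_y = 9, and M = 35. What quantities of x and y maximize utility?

x* = 0.1496, y* = 3.7393

From the CES first-order condition, (1/5)·(y/x)^(0.5) = p_x/p_y.
Hence y/x = (5·p_x/p_y)^(1/(0.5)), i.e. raised to the 2 power.
Substitute y = (y/x)·x into the budget: x* = M/(p_x + p_y·(y/x)).
Numerically y/x = 25, so x* = 35/(9 + 9·25) = 0.1496 and y* = 25·0.1496 = 3.7393.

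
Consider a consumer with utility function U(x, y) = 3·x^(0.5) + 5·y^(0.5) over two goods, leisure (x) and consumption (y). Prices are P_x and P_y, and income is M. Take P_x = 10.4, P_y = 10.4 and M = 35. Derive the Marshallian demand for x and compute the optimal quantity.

MU_x ∝ 3·x^(-0.5), MU_y ∝ 5·y^(-0.5), so MRS = (3/5)·(y/x)^(0.5) = P_x/P_y.
Hence y/x = ((5/3)·P_x/P_y)^(1/(0.5)), i.e. raised to the 2 power.
Substitute y = (y/x)·x into the budget: x* = M/(P_x + P_y·(y/x)).
Numerically y/x = 2.777778, so x* = 35/(10.4 + 10.4·2.777778) = 0.8908.

x* = 0.8908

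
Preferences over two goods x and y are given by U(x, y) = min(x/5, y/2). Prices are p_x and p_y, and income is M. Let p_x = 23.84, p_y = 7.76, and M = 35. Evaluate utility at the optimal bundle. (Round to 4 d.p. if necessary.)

V = 0.2598

Leontief preferences: the optimum is at the kink where x/5 = y/2, i.e. y = (2/5)·x.
Budget: p_x·x + p_y·(2/5)·x = M, so (5·p_x + 2·p_y)·x = 5·M.
Demand: x*(p_x,p_y,M) = 5·M/(5·p_x + 2·p_y), y* = 2·M/(5·p_x + 2·p_y).
Here 5·23.84 + 2·7.76 = 134.72, giving x* = 1.299 and y* = 0.5196.
Utility at the optimum: U(1.299, 0.5196) = 0.2598.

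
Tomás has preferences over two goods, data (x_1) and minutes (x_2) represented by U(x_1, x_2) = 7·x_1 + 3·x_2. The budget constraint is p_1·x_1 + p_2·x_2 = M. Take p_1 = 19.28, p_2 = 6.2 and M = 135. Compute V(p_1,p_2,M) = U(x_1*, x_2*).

Perfect substitutes: compare marginal utility per dollar. 7/p_1 vs 3/p_2 → 0.3631 vs 0.4839.
x_2 gives more utility per dollar, so spend all income on x_2: x_2* = M/p_2, x_1* = 0.
Numerically: x_1* = 0, x_2* = 21.7742.
Utility at the optimum: U(0, 21.7742) = 65.3226.

V = 65.3226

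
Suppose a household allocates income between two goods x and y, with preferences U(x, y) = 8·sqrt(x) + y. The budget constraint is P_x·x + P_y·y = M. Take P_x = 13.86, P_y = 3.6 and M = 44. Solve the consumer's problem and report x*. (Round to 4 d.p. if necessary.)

Utility is quasi-linear in y; the FOC for x is 4/√x = P_x/P_y.
Solve: √x = 4·P_y/P_x, so x*(P_x,P_y) = (4·P_y/P_x)², and y* = (M − P_x·x*)/P_y.
Plugging in: x* = (4·3.6/13.86)² = 1.0794.

x* = 1.0794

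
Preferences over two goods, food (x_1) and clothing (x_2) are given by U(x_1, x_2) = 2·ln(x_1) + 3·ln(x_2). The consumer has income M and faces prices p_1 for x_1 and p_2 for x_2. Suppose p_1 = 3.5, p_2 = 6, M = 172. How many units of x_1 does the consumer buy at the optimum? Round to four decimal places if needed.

x_1* = 19.6571

Tangency: MRS = (2/3)·x_2/x_1 = p_1/p_2.
So 2·p_2·x_2 = 3·p_1·x_1; combined with the budget, a share 0.4 of income goes to x_1.
Demand: x_1*(p_1,p_2,M) = 0.4·M/p_1 and x_2* = 0.6·M/p_2.
At p_1=3.5, p_2=6, M=172: x_1* = 0.4·172/3.5 = 19.6571.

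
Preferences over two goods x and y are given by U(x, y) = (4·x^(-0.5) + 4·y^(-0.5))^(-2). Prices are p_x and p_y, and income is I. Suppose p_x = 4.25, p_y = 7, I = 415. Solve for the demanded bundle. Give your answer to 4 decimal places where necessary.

x* = 44.7724, y* = 32.1024

MRS = MU_x/MU_y = (y/x)^(1.5). Set equal to p_x/p_y.
Hence y/x = (p_x/p_y)^(1/(1.5)), i.e. raised to the 2/3 power.
With the ratio pinned down, the budget gives x* = I/(p_x + p_y·(y/x)) and y* = (y/x)·x*.
Numerically y/x = 0.717013, so x* = 415/(4.25 + 7·0.717013) = 44.7724 and y* = 0.717013·44.7724 = 32.1024.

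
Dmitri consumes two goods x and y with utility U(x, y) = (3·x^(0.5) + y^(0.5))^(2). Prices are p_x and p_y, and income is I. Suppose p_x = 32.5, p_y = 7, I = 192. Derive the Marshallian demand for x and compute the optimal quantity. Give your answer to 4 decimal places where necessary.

Substitute y = (y/x)·x into the budget: x* = I/(p_x + p_y·(y/x)).
Numerically y/x = 2.395125, so x* = 192/(32.5 + 7·2.395125) = 3.8972.

x* = 3.8972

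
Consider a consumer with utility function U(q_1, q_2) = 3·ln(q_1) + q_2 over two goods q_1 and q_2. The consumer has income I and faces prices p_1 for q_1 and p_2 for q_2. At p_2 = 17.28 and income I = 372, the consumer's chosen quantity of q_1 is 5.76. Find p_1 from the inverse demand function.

p_1 = 9

Set MRS = p_1/p_2: (3/q_1)/1 = p_1/p_2.
So q_1*(p_1,p_2) = 3·p_2/p_1, independent of income; and q_2* = (I − 3·p_2)/p_2.
Set q_1* = 5.76 in the demand function and solve for p_1: p_1 = 9.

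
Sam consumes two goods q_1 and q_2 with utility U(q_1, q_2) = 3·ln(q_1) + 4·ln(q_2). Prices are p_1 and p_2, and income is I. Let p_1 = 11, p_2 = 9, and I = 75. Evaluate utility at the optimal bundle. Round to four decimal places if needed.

Demand: q_1*(p_1,p_2,I) = 3/7·I/p_1 and q_2* = 4/7·I/p_2.
At p_1=11, p_2=9, I=75: q_1* = 3/7·75/11 = 2.9221, q_2* = 4.7619.
Utility at the optimum: U(2.9221, 4.7619) = 9.4595.

V = 9.4595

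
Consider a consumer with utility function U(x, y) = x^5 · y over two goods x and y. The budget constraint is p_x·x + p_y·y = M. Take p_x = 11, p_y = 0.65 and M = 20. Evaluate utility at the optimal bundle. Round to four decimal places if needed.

V = 40.9492

The MRS is 5·y/x. Set MRS = p_x/p_y.
So 5·p_y·y = p_x·x; combined with the budget, a share 5/6 of income goes to x.
Demand: x*(p_x,p_y,M) = 5/6·M/p_x and y* = 1/6·M/p_y.
At p_x=11, p_y=0.65, M=20: x* = 5/6·20/11 = 1.5152, y* = 5.1282.
Utility at the optimum: U(1.5152, 5.1282) = 40.9492.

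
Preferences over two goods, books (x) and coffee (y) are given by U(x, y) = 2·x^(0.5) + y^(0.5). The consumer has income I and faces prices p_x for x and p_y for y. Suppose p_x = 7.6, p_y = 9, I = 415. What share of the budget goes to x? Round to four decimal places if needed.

share on x = 0.8257

Substitute y = (y/x)·x into the budget: x* = I/(p_x + p_y·(y/x)).
Numerically y/x = 0.178272, so x* = 415/(7.6 + 9·0.178272) = 45.0869 and y* = 0.178272·45.0869 = 8.0377.
Expenditure on x: 7.6·45.0869 = 342.6606; share = 0.8257.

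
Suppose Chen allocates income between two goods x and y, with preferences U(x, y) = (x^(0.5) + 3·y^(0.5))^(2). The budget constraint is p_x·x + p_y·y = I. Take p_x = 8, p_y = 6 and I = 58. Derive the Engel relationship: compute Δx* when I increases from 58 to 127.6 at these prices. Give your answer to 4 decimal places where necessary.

MRS = MU_x/MU_y = (1/3)·(y/x)^(0.5). Set equal to p_x/p_y.
Hence y/x = (3·p_x/p_y)^(1/(0.5)), i.e. raised to the 2 power.
With the ratio pinned down, the budget gives x* = I/(p_x + p_y·(y/x)) and y* = (y/x)·x*.
Numerically y/x = 16, so x* = 58/(8 + 6·16) = 0.5577.
At I' = 127.6: x* = 1.2269. Change: 1.2269 − 0.5577 = 0.6692.

Δx* = 0.6692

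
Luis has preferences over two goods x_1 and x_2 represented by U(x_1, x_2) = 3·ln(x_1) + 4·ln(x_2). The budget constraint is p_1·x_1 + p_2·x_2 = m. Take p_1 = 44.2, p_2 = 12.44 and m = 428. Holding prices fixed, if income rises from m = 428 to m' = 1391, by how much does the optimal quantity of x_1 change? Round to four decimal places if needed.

At p_1=44.2, p_2=12.44, m=428: x_1* = 3/7·428/44.2 = 4.15.
At m' = 1391: x_1* = 13.4874. Change: 13.4874 − 4.15 = 9.3374.

Δx_1* = 9.3374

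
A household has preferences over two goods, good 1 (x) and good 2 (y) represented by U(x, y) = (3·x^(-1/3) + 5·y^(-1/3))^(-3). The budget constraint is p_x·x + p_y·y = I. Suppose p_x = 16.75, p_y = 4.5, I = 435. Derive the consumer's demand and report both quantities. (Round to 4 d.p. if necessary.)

x* = 12.6311, y* = 49.651

From the CES first-order condition, (3/5)·(y/x)^(4/3) = p_x/p_y.
Solve for the ratio: y/x = [(5/3)·p_x/p_y]^(0.75).
Substitute y = (y/x)·x into the budget: x* = I/(p_x + p_y·(y/x)).
Numerically y/x = 3.930866, so x* = 435/(16.75 + 4.5·3.930866) = 12.6311 and y* = 3.930866·12.6311 = 49.651.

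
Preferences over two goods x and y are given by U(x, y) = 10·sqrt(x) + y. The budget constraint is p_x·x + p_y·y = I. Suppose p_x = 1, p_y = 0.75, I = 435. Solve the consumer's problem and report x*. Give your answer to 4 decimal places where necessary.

x* = 14.0625

Set MRS = p_x/p_y: 5·x^(−1/2) = p_x/p_y.
Thus x* = (5·p_y/p_x)² — independent of I — with the rest of income spent on y.
Plugging in: x* = (5·0.75/1)² = 14.0625.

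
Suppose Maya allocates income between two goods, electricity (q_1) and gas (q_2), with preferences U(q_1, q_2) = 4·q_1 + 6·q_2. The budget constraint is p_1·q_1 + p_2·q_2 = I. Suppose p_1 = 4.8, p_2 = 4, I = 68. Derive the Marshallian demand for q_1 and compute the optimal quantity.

Linear utility — the consumer picks whichever good has higher MU/price: 4/4.8 = 0.8333 vs 6/4 = 1.5.
q_2 gives more utility per dollar, so spend all income on q_2: q_2* = I/p_2, q_1* = 0.
Numerically: q_1* = 0, q_2* = 17.

q_1* = 0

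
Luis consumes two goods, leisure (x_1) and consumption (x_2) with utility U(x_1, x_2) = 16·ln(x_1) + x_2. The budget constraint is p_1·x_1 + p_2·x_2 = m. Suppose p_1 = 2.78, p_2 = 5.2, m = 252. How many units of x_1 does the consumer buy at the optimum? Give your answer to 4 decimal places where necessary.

x_1* = 29.9281

MU_x_1 = 16/x_1, MU_x_2 = 1. Tangency: 16/x_1 = p_1/p_2.
So x_1*(p_1,p_2) = 16·p_2/p_1, independent of income; and x_2* = (m − 16·p_2)/p_2.
At the given prices: x_1* = 16·5.2/2.78 = 29.9281.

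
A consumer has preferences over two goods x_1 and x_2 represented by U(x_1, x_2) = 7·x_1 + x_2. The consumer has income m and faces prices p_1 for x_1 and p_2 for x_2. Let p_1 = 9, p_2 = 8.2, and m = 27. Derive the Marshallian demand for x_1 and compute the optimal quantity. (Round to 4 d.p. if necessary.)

Linear utility — the consumer picks whichever good has higher MU/price: 7/9 = 0.7778 vs 1/8.2 = 0.122.
x_1 gives more utility per dollar, so spend all income on x_1: x_1* = m/p_1, x_2* = 0.
Numerically: x_1* = 3, x_2* = 0.

x_1* = 3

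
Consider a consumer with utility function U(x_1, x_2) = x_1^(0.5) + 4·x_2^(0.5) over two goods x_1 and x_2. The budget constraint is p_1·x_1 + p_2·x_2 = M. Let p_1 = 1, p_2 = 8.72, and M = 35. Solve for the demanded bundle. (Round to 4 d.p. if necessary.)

x_1* = 12.3463, x_2* = 2.5979

MRS = MU_x_1/MU_x_2 = (1/4)·(x_2/x_1)^(0.5). Set equal to p_1/p_2.
Solve for the ratio: x_2/x_1 = [4·p_1/p_2]^(2).
With the ratio pinned down, the budget gives x_1* = M/(p_1 + p_2·(x_2/x_1)) and x_2* = (x_2/x_1)·x_1*.
Numerically x_2/x_1 = 0.21042, so x_1* = 35/(1 + 8.72·0.21042) = 12.3463 and x_2* = 0.21042·12.3463 = 2.5979.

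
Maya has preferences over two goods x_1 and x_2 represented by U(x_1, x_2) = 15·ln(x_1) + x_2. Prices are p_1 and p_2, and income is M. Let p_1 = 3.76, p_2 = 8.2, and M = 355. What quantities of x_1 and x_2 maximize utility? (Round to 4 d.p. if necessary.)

x_1* = 32.7128, x_2* = 28.2927

MU_x_1 = 15/x_1, MU_x_2 = 1. Tangency: 15/x_1 = p_1/p_2.
So x_1*(p_1,p_2) = 15·p_2/p_1, independent of income; and x_2* = (M − 15·p_2)/p_2.
At the given prices: x_1* = 15·8.2/3.76 = 32.7128, and x_2* = 28.2927.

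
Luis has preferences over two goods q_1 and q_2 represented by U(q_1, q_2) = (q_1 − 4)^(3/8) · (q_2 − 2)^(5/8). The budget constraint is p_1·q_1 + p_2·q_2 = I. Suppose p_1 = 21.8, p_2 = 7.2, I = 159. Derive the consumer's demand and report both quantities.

MRS = (3/5)·(q_2−2)/(q_1−4). Tangency with p_1/p_2 gives q_2−2 = (5/3)·(p_1/p_2)·(q_1−4).
Substituting into the budget: q_1* = 4 + 0.375·(I − 4·p_1 − 2·p_2)/p_1, and q_2* = 2 + 0.625·(…)/p_2.
Discretionary income = 159 − 4·21.8 − 2·7.2 = 57.4; q_1* = 4 + 0.375·57.4/21.8 = 4.9874; q_2* = 2 + 0.625·57.4/7.2 = 6.9826.

q_1* = 4.9874, q_2* = 6.9826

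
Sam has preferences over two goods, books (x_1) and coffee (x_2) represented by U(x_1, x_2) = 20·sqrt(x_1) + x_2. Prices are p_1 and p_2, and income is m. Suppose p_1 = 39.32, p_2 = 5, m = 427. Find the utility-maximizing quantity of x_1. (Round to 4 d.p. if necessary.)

MU_x_1 = 10/√x_1, MU_x_2 = 1. Tangency: 10/√x_1 = p_1/p_2.
Thus x_1* = (10·p_2/p_1)² — independent of m — with the rest of income spent on x_2.
Plugging in: x_1* = (10·5/39.32)² = 1.617.

x_1* = 1.617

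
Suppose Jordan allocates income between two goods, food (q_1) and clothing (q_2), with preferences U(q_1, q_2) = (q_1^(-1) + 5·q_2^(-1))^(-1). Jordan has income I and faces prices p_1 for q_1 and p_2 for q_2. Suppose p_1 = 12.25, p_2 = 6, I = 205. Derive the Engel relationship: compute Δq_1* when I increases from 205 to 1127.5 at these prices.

Δq_1* = 29.36

From the CES first-order condition, (1/5)·(q_2/q_1)^(2) = p_1/p_2.
Solve for the ratio: q_2/q_1 = [5·p_1/p_2]^(0.5).
Substitute q_2 = (q_2/q_1)·q_1 into the budget: q_1* = I/(p_1 + p_2·(q_2/q_1)).
Numerically q_2/q_1 = 3.195048, so q_1* = 205/(12.25 + 6·3.195048) = 6.5244.
At I' = 1127.5: q_1* = 35.8845. Change: 35.8845 − 6.5244 = 29.36.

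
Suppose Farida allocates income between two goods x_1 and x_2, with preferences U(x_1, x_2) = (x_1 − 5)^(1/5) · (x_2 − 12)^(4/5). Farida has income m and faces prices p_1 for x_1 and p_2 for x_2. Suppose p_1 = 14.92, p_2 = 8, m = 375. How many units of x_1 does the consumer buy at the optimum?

x_1* = 7.7399

This is Cobb-Douglas in (x_1−5, x_2−12): tangency gives 0.2·p_2·(x_2−12) = 0.8·p_1·(x_1−5).
After buying the subsistence bundle (5, 12), a share 0.2 of the remaining income goes to x_1: x_1* = 5 + 0.2·(m − 5p_1 − 12p_2)/p_1.
Discretionary income = 375 − 5·14.92 − 12·8 = 204.4; x_1* = 5 + 0.2·204.4/14.92 = 7.7399.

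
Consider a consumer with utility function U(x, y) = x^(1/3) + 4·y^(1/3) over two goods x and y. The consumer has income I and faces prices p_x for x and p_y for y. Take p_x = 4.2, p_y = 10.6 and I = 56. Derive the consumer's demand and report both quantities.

x* = 2.2091, y* = 4.4077

MRS = MU_x/MU_y = (1/4)·(y/x)^(2/3). Set equal to p_x/p_y.
Solve for the ratio: y/x = [4·p_x/p_y]^(1.5).
Substitute y = (y/x)·x into the budget: x* = I/(p_x + p_y·(y/x)).
Numerically y/x = 1.995286, so x* = 56/(4.2 + 10.6·1.995286) = 2.2091 and y* = 1.995286·2.2091 = 4.4077.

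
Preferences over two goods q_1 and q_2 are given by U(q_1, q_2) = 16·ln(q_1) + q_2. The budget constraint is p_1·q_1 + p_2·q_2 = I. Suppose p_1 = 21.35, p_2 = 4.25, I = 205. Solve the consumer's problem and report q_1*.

q_1* = 3.185

At the given prices: q_1* = 16·4.25/21.35 = 3.185.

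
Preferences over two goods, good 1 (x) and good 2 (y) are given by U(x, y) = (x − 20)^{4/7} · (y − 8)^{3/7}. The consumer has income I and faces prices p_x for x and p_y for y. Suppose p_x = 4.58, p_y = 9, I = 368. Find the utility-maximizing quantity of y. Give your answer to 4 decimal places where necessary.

This is Cobb-Douglas in (x−20, y−8): tangency gives 4/7·p_y·(y−8) = 3/7·p_x·(x−20).
After buying the subsistence bundle (20, 8), a share 4/7 of the remaining income goes to x: x* = 20 + 4/7·(I − 20p_x − 8p_y)/p_x.
Discretionary income = 368 − 20·4.58 − 8·9 = 204.4; y* = 8 + 3/7·204.4/9 = 17.7333.

y* = 17.7333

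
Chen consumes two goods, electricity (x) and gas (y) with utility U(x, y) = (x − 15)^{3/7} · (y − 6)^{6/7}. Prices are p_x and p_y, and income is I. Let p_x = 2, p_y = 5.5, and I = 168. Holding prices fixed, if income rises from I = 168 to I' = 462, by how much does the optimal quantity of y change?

Δy* = 35.6364

This is Cobb-Douglas in (x−15, y−6): tangency gives 3/7·p_y·(y−6) = 6/7·p_x·(x−15).
Substituting into the budget: x* = 15 + 1/3·(I − 15·p_x − 6·p_y)/p_x, and y* = 6 + 2/3·(…)/p_y.
Discretionary income = 168 − 15·2 − 6·5.5 = 105; y* = 6 + 2/3·105/5.5 = 18.7273.
At I' = 462: y* = 54.3636. Change: 54.3636 − 18.7273 = 35.6364.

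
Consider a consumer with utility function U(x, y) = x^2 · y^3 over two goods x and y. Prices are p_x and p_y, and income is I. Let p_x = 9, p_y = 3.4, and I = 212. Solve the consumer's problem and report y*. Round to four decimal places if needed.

Demand: x*(p_x,p_y,I) = 0.4·I/p_x and y* = 0.6·I/p_y.
At p_x=9, p_y=3.4, I=212: y* = 0.6·212/3.4 = 37.4118.

y* = 37.4118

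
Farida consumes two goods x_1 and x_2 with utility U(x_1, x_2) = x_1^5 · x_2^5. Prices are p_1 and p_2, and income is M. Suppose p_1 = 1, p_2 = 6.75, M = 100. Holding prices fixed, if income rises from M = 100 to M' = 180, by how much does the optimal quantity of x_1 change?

The MRS is x_2/x_1. Set MRS = p_1/p_2.
So 5·p_2·x_2 = 5·p_1·x_1; combined with the budget, a share 0.5 of income goes to x_1.
Demand: x_1*(p_1,p_2,M) = 0.5·M/p_1 and x_2* = 0.5·M/p_2.
At p_1=1, p_2=6.75, M=100: x_1* = 0.5·100/1 = 50.
At M' = 180: x_1* = 90. Change: 90 − 50 = 40.

Δx_1* = 40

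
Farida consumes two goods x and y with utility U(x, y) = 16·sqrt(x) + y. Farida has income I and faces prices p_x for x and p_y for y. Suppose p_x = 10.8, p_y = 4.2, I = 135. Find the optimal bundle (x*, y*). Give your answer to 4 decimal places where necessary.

Utility is quasi-linear in y; the FOC for x is 8/√x = p_x/p_y.
Thus x* = (8·p_y/p_x)² — independent of I — with the rest of income spent on y.
Plugging in: x* = (8·4.2/10.8)² = 9.679, y* = 7.254.

x* = 9.679, y* = 7.254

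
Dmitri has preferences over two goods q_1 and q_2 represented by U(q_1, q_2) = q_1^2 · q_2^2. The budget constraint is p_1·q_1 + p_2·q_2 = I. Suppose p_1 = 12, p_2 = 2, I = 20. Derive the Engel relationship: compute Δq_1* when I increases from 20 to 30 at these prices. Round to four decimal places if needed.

Demand: q_1*(p_1,p_2,I) = 0.5·I/p_1 and q_2* = 0.5·I/p_2.
At p_1=12, p_2=2, I=20: q_1* = 0.5·20/12 = 0.8333.
At I' = 30: q_1* = 1.25. Change: 1.25 − 0.8333 = 0.4167.

Δq_1* = 0.4167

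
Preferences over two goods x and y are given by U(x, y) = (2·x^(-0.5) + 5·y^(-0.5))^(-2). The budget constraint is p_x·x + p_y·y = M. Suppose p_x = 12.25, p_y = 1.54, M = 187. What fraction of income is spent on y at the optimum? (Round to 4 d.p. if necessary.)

Substitute y = (y/x)·x into the budget: x* = M/(p_x + p_y·(y/x)).
Numerically y/x = 7.340127, so x* = 187/(12.25 + 1.54·7.340127) = 7.9393 and y* = 7.340127·7.9393 = 58.2753.
Expenditure on y: 1.54·58.2753 = 89.7439; share = 0.4799.

share on y = 0.4799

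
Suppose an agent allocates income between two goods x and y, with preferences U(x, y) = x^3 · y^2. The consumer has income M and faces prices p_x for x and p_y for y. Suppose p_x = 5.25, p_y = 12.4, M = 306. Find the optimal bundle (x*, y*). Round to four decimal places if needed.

The MRS is (3/2)·y/x. Set MRS = p_x/p_y.
So 3·p_y·y = 2·p_x·x; combined with the budget, a share 0.6 of income goes to x.
Demand: x*(p_x,p_y,M) = 0.6·M/p_x and y* = 0.4·M/p_y.
At p_x=5.25, p_y=12.4, M=306: x* = 0.6·306/5.25 = 34.9714, y* = 9.871.

x* = 34.9714, y* = 9.871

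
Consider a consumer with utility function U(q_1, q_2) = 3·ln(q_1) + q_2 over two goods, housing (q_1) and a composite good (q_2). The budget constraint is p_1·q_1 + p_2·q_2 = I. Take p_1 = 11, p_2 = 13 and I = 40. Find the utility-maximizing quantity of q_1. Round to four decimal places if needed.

MU_q_1 = 3/q_1, MU_q_2 = 1. Tangency: 3/q_1 = p_1/p_2.
So q_1*(p_1,p_2) = 3·p_2/p_1, independent of income; and q_2* = (I − 3·p_2)/p_2.
At the given prices: q_1* = 3·13/11 = 3.5455.

q_1* = 3.5455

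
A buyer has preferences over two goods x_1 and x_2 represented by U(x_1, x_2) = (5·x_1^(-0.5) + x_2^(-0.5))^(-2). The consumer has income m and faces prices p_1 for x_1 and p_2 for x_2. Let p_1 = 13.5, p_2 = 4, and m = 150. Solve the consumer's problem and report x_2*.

MRS = MU_x_1/MU_x_2 = 5·(x_2/x_1)^(1.5). Set equal to p_1/p_2.
Solve for the ratio: x_2/x_1 = [(1/5)·p_1/p_2]^(2/3).
With the ratio pinned down, the budget gives x_1* = m/(p_1 + p_2·(x_2/x_1)) and x_2* = (x_2/x_1)·x_1*.
Numerically x_2/x_1 = 0.769489, so x_1* = 150/(13.5 + 4·0.769489) = 9.0482 and x_2* = 0.769489·9.0482 = 6.9625.

x_2* = 6.9625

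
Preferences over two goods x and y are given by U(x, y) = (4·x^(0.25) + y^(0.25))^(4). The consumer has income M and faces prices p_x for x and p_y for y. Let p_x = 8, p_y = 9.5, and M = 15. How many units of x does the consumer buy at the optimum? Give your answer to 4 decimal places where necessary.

x* = 1.6322

MRS = MU_x/MU_y = 4·(y/x)^(0.75). Set equal to p_x/p_y.
Hence y/x = ((1/4)·p_x/p_y)^(1/(0.75)), i.e. raised to the 4/3 power.
Substitute y = (y/x)·x into the budget: x* = M/(p_x + p_y·(y/x)).
Numerically y/x = 0.12524, so x* = 15/(8 + 9.5·0.12524) = 1.6322.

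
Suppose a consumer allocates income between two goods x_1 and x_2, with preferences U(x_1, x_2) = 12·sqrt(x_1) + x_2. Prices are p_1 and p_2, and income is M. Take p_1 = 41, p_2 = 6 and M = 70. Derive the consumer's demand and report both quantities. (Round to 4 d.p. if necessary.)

Solve: √x_1 = 6·p_2/p_1, so x_1*(p_1,p_2) = (6·p_2/p_1)², and x_2* = (M − p_1·x_1*)/p_2.
Plugging in: x_1* = (6·6/41)² = 0.771, x_2* = 6.3984.

x_1* = 0.771, x_2* = 6.3984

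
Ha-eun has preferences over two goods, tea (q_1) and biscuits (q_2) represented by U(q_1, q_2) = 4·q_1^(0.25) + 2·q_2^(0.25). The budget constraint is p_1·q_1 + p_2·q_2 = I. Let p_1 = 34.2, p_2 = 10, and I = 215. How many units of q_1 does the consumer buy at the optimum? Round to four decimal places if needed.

q_1* = 3.9342

From the CES first-order condition, 2·(q_2/q_1)^(0.75) = p_1/p_2.
Solve for the ratio: q_2/q_1 = [(1/2)·p_1/p_2]^(4/3).
Substitute q_2 = (q_2/q_1)·q_1 into the budget: q_1* = I/(p_1 + p_2·(q_2/q_1)).
Numerically q_2/q_1 = 2.04485, so q_1* = 215/(34.2 + 10·2.04485) = 3.9342.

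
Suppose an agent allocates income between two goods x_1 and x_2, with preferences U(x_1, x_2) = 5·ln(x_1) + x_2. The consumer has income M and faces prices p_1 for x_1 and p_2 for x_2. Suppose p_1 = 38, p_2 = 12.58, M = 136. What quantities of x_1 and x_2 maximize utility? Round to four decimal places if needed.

MU_x_1 = 5/x_1, MU_x_2 = 1. Tangency: 5/x_1 = p_1/p_2.
So x_1*(p_1,p_2) = 5·p_2/p_1, independent of income; and x_2* = (M − 5·p_2)/p_2.
At the given prices: x_1* = 5·12.58/38 = 1.6553, and x_2* = 5.8108.

x_1* = 1.6553, x_2* = 5.8108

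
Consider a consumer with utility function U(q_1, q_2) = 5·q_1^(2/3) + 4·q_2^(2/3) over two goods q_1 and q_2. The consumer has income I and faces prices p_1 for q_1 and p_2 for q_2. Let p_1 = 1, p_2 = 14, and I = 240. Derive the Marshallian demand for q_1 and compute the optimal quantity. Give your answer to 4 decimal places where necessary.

From the CES first-order condition, (5/4)·(q_2/q_1)^(1/3) = p_1/p_2.
Solve for the ratio: q_2/q_1 = [(4/5)·p_1/p_2]^(3).
With the ratio pinned down, the budget gives q_1* = I/(p_1 + p_2·(q_2/q_1)) and q_2* = (q_2/q_1)·q_1*.
Numerically q_2/q_1 = 0.000187, so q_1* = 240/(1 + 14·0.000187) = 239.3747.

q_1* = 239.3747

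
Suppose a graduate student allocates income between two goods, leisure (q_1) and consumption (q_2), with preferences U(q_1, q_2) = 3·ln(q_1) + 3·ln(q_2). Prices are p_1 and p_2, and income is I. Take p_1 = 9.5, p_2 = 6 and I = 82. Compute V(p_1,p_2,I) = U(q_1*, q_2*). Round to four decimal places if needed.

V = 10.1523

The MRS is q_2/q_1. Set MRS = p_1/p_2.
Rearranging, p_2·q_2 = p_1·q_1. Substituting into the budget gives p_1·q_1·(1 + 1) = I.
Demand: q_1*(p_1,p_2,I) = 0.5·I/p_1 and q_2* = 0.5·I/p_2.
At p_1=9.5, p_2=6, I=82: q_1* = 0.5·82/9.5 = 4.3158, q_2* = 6.8333.
Utility at the optimum: U(4.3158, 6.8333) = 10.1523.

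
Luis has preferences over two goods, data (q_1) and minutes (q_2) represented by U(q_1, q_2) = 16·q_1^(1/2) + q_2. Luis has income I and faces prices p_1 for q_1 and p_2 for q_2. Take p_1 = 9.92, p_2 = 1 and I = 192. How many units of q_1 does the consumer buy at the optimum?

q_1* = 0.6504

Utility is quasi-linear in q_2; the FOC for q_1 is 8/√q_1 = p_1/p_2.
Solve: √q_1 = 8·p_2/p_1, so q_1*(p_1,p_2) = (8·p_2/p_1)², and q_2* = (I − p_1·q_1*)/p_2.
Plugging in: q_1* = (8·1/9.92)² = 0.6504.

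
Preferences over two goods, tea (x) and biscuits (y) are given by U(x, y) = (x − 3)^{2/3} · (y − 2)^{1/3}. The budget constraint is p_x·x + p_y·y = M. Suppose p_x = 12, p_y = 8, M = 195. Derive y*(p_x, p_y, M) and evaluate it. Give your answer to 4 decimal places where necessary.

MRS = 2·(y−2)/(x−3). Tangency with p_x/p_y gives y−2 = (1/2)·(p_x/p_y)·(x−3).
Substituting into the budget: x* = 3 + 2/3·(M − 3·p_x − 2·p_y)/p_x, and y* = 2 + 1/3·(…)/p_y.
Discretionary income = 195 − 3·12 − 2·8 = 143; y* = 2 + 1/3·143/8 = 7.9583.

y* = 7.9583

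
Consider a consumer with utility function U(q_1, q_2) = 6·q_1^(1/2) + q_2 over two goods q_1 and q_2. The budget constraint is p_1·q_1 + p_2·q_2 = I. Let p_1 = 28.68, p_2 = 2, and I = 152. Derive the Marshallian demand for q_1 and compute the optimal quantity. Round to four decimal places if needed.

Thus q_1* = (3·p_2/p_1)² — independent of I — with the rest of income spent on q_2.
Plugging in: q_1* = (3·2/28.68)² = 0.0438.

q_1* = 0.0438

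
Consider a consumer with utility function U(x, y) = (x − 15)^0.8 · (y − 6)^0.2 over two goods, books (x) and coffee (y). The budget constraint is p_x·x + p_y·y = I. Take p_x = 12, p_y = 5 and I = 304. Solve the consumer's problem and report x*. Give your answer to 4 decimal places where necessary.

x* = 21.2667

Let x' = x−15, y' = y−6. MRS = 4·y'/x' = p_x/p_y.
Substituting into the budget: x* = 15 + 0.8·(I − 15·p_x − 6·p_y)/p_x, and y* = 6 + 0.2·(…)/p_y.
Discretionary income = 304 − 15·12 − 6·5 = 94; x* = 15 + 0.8·94/12 = 21.2667.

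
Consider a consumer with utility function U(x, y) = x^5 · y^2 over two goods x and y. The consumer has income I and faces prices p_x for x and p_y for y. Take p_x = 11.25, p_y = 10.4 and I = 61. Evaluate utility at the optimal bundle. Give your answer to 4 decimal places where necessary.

V = 2447.3906

Demand: x*(p_x,p_y,I) = 5/7·I/p_x and y* = 2/7·I/p_y.
At p_x=11.25, p_y=10.4, I=61: x* = 5/7·61/11.25 = 3.873, y* = 1.6758.
Utility at the optimum: U(3.873, 1.6758) = 2447.3906.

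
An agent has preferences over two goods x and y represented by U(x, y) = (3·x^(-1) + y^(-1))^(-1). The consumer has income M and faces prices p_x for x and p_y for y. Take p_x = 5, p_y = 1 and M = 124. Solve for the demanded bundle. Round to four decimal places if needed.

x* = 19.7107, y* = 25.4464

From the CES first-order condition, 3·(y/x)^(2) = p_x/p_y.
Solve for the ratio: y/x = [(1/3)·p_x/p_y]^(0.5).
Substitute y = (y/x)·x into the budget: x* = M/(p_x + p_y·(y/x)).
Numerically y/x = 1.290994, so x* = 124/(5 + 1·1.290994) = 19.7107 and y* = 1.290994·19.7107 = 25.4464.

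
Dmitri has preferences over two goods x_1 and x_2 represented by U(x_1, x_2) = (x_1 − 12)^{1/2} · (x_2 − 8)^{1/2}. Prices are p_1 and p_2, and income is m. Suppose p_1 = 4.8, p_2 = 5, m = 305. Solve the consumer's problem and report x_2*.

x_2* = 28.74

MRS = (x_2−8)/(x_1−12). Tangency with p_1/p_2 gives x_2−8 = (p_1/p_2)·(x_1−12).
After buying the subsistence bundle (12, 8), a share 0.5 of the remaining income goes to x_1: x_1* = 12 + 0.5·(m − 12p_1 − 8p_2)/p_1.
Discretionary income = 305 − 12·4.8 − 8·5 = 207.4; x_2* = 8 + 0.5·207.4/5 = 28.74.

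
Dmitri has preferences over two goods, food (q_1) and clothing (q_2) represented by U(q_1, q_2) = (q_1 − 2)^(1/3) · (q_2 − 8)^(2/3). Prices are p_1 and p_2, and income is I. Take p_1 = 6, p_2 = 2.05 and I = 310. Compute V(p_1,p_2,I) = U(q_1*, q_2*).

V = 50.8134

MRS = (1/2)·(q_2−8)/(q_1−2). Tangency with p_1/p_2 gives q_2−8 = 2·(p_1/p_2)·(q_1−2).
Substituting into the budget: q_1* = 2 + 1/3·(I − 2·p_1 − 8·p_2)/p_1, and q_2* = 8 + 2/3·(…)/p_2.
Discretionary income = 310 − 2·6 − 8·2.05 = 281.6; q_1* = 2 + 1/3·281.6/6 = 17.6444; q_2* = 8 + 2/3·281.6/2.05 = 99.5772.
Utility at the optimum: U(17.6444, 99.5772) = 50.8134.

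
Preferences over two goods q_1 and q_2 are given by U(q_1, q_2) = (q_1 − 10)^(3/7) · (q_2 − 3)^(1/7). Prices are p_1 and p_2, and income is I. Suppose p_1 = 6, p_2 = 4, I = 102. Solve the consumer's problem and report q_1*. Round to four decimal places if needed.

This is Cobb-Douglas in (q_1−10, q_2−3): tangency gives 3/7·p_2·(q_2−3) = 1/7·p_1·(q_1−10).
Substituting into the budget: q_1* = 10 + 0.75·(I − 10·p_1 − 3·p_2)/p_1, and q_2* = 3 + 0.25·(…)/p_2.
Discretionary income = 102 − 10·6 − 3·4 = 30; q_1* = 10 + 0.75·30/6 = 13.75.

q_1* = 13.75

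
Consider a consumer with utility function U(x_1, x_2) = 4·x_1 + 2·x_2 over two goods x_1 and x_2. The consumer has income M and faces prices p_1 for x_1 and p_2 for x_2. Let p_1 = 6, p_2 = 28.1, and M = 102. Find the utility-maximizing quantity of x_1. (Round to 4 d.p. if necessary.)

Linear utility — the consumer picks whichever good has higher MU/price: 4/6 = 0.6667 vs 2/28.1 = 0.0712.
x_1 gives more utility per dollar, so spend all income on x_1: x_1* = M/p_1, x_2* = 0.
Numerically: x_1* = 17, x_2* = 0.

x_1* = 17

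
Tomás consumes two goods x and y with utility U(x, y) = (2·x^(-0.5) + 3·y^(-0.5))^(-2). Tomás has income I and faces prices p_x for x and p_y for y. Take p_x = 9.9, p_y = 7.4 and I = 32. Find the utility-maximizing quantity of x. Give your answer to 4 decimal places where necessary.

x* = 1.4765

From the CES first-order condition, (2/3)·(y/x)^(1.5) = p_x/p_y.
Solve for the ratio: y/x = [(3/2)·p_x/p_y]^(2/3).
With the ratio pinned down, the budget gives x* = I/(p_x + p_y·(y/x)) and y* = (y/x)·x*.
Numerically y/x = 1.590974, so x* = 32/(9.9 + 7.4·1.590974) = 1.4765.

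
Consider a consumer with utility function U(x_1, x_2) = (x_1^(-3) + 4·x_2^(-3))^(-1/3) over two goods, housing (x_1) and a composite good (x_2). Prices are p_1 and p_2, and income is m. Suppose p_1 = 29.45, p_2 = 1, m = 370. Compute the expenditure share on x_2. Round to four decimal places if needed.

Substitute x_2 = (x_2/x_1)·x_1 into the budget: x_1* = m/(p_1 + p_2·(x_2/x_1)).
Numerically x_2/x_1 = 3.294476, so x_1* = 370/(29.45 + 1·3.294476) = 11.2996 and x_2* = 3.294476·11.2996 = 37.2263.
Expenditure on x_2: 1·37.2263 = 37.2263; share = 0.1006.

share on x_2 = 0.1006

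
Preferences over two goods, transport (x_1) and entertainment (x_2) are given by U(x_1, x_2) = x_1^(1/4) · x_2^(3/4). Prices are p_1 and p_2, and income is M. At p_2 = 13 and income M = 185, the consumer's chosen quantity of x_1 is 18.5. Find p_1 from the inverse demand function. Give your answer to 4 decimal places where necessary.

Tangency: MRS = (1/3)·x_2/x_1 = p_1/p_2.
So 0.25·p_2·x_2 = 0.75·p_1·x_1; combined with the budget, a share 0.25 of income goes to x_1.
Demand: x_1*(p_1,p_2,M) = 0.25·M/p_1 and x_2* = 0.75·M/p_2.
Set x_1* = 18.5 in the demand function and solve for p_1: p_1 = 2.5.

p_1 = 2.5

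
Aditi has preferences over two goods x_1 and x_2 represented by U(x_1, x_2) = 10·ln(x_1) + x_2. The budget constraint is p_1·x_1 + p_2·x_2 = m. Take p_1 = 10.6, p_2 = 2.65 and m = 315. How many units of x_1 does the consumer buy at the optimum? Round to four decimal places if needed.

x_1* = 2.5

MU_x_1 = 10/x_1, MU_x_2 = 1. Tangency: 10/x_1 = p_1/p_2.
So x_1*(p_1,p_2) = 10·p_2/p_1, independent of income; and x_2* = (m − 10·p_2)/p_2.
At the given prices: x_1* = 10·2.65/10.6 = 2.5.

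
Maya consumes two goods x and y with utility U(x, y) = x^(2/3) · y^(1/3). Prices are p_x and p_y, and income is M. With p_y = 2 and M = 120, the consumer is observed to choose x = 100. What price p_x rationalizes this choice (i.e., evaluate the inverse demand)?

The MRS is 2·y/x. Set MRS = p_x/p_y.
Rearranging, p_y·y = (1/2)·p_x·x. Substituting into the budget gives p_x·x·(1 + (1/2)) = M.
Demand: x*(p_x,p_y,M) = 2/3·M/p_x and y* = 1/3·M/p_y.
Set x* = 100 in the demand function and solve for p_x: p_x = 0.8.

p_x = 0.8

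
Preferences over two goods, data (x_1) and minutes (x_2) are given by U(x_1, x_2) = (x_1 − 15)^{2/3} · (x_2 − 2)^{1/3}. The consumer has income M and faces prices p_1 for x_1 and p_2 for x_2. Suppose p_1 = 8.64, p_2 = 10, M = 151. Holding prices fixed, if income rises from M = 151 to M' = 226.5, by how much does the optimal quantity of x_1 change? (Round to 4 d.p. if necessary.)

Discretionary income = 151 − 15·8.64 − 2·10 = 1.4; x_1* = 15 + 2/3·1.4/8.64 = 15.108.
At M' = 226.5: x_1* = 20.9336. Change: 20.9336 − 15.108 = 5.8256.

Δx_1* = 5.8256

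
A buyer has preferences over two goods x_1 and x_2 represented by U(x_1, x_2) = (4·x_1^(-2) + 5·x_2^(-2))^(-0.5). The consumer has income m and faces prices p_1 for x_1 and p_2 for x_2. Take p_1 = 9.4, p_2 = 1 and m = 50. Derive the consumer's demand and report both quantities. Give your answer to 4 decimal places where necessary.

x_1* = 4.2832, x_2* = 9.7376

From the CES first-order condition, (4/5)·(x_2/x_1)^(3) = p_1/p_2.
Hence x_2/x_1 = ((5/4)·p_1/p_2)^(1/(3)), i.e. raised to the 1/3 power.
Substitute x_2 = (x_2/x_1)·x_1 into the budget: x_1* = m/(p_1 + p_2·(x_2/x_1)).
Numerically x_2/x_1 = 2.273418, so x_1* = 50/(9.4 + 1·2.273418) = 4.2832 and x_2* = 2.273418·4.2832 = 9.7376.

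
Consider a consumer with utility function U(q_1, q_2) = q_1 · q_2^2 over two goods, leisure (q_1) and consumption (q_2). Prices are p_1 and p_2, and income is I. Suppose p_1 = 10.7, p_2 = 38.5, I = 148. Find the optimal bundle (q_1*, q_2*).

q_1* = 4.6106, q_2* = 2.5628

MU_q_1/MU_q_2 = (q_2)/(2·q_1); tangency sets this equal to p_1/p_2.
So p_2·q_2 = 2·p_1·q_1; combined with the budget, a share 1/3 of income goes to q_1.
Demand: q_1*(p_1,p_2,I) = 1/3·I/p_1 and q_2* = 2/3·I/p_2.
At p_1=10.7, p_2=38.5, I=148: q_1* = 1/3·148/10.7 = 4.6106, q_2* = 2.5628.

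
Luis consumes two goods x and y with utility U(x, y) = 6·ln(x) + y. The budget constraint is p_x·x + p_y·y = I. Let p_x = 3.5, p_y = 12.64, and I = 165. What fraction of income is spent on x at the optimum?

MU_x = 6/x, MU_y = 1. Tangency: 6/x = p_x/p_y.
So x*(p_x,p_y) = 6·p_y/p_x, independent of income; and y* = (I − 6·p_y)/p_y.
At the given prices: x* = 6·12.64/3.5 = 21.6686, and y* = 7.0538.
Expenditure on x: 3.5·21.6686 = 75.84; share = 0.4596.

share on x = 0.4596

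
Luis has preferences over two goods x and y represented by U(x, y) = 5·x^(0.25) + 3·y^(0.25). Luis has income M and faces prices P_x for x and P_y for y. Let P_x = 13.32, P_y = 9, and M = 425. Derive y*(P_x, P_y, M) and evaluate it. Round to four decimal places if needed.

MRS = MU_x/MU_y = (5/3)·(y/x)^(0.75). Set equal to P_x/P_y.
Solve for the ratio: y/x = [(3/5)·P_x/P_y]^(4/3).
Substitute y = (y/x)·x into the budget: x* = M/(P_x + P_y·(y/x)).
Numerically y/x = 0.853527, so x* = 425/(13.32 + 9·0.853527) = 20.2364 and y* = 0.853527·20.2364 = 17.2723.

y* = 17.2723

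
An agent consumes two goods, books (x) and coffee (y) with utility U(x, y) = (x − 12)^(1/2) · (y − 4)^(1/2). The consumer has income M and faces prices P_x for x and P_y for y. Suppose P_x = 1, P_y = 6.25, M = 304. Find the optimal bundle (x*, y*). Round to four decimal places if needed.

x* = 145.5, y* = 25.36

This is Cobb-Douglas in (x−12, y−4): tangency gives 0.5·P_y·(y−4) = 0.5·P_x·(x−12).
After buying the subsistence bundle (12, 4), a share 0.5 of the remaining income goes to x: x* = 12 + 0.5·(M − 12P_x − 4P_y)/P_x.
Discretionary income = 304 − 12·1 − 4·6.25 = 267; x* = 12 + 0.5·267/1 = 145.5; y* = 4 + 0.5·267/6.25 = 25.36.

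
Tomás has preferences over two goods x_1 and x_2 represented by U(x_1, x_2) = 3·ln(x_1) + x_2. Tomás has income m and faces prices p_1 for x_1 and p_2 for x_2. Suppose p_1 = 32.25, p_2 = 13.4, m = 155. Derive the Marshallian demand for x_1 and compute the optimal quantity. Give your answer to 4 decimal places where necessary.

x_1* = 1.2465

So x_1*(p_1,p_2) = 3·p_2/p_1, independent of income; and x_2* = (m − 3·p_2)/p_2.
At the given prices: x_1* = 3·13.4/32.25 = 1.2465.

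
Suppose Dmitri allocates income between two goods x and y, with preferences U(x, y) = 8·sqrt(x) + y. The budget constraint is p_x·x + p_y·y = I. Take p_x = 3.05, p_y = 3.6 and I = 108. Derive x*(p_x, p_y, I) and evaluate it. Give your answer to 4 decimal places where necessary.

Set MRS = p_x/p_y: 4·x^(−1/2) = p_x/p_y.
Thus x* = (4·p_y/p_x)² — independent of I — with the rest of income spent on y.
Plugging in: x* = (4·3.6/3.05)² = 22.2908.

x* = 22.2908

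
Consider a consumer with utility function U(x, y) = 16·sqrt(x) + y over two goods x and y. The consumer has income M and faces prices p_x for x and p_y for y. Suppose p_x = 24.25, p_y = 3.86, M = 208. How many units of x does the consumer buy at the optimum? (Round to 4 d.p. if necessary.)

x* = 1.6216

Set MRS = p_x/p_y: 8·x^(−1/2) = p_x/p_y.
Thus x* = (8·p_y/p_x)² — independent of M — with the rest of income spent on y.
Plugging in: x* = (8·3.86/24.25)² = 1.6216.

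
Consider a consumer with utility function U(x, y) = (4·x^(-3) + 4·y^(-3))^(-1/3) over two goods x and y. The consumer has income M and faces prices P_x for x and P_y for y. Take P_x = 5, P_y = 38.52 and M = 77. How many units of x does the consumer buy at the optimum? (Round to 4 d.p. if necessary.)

MRS = MU_x/MU_y = (y/x)^(4). Set equal to P_x/P_y.
Solve for the ratio: y/x = [P_x/P_y]^(0.25).
Substitute y = (y/x)·x into the budget: x* = M/(P_x + P_y·(y/x)).
Numerically y/x = 0.600234, so x* = 77/(5 + 38.52·0.600234) = 2.7382.

x* = 2.7382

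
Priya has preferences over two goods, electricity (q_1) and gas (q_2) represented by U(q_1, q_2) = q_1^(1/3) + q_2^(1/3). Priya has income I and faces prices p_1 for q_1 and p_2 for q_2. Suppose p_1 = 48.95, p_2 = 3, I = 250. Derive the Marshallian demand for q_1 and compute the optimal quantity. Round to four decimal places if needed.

With the ratio pinned down, the budget gives q_1* = I/(p_1 + p_2·(q_2/q_1)) and q_2* = (q_2/q_1)·q_1*.
Numerically q_2/q_1 = 65.90937, so q_1* = 250/(48.95 + 3·65.90937) = 1.0135.

q_1* = 1.0135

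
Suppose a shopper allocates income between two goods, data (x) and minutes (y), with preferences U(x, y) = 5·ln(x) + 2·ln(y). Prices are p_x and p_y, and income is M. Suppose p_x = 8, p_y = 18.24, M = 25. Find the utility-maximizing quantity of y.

MU_x/MU_y = (5·y)/(2·x); tangency sets this equal to p_x/p_y.
Rearranging, p_y·y = (2/5)·p_x·x. Substituting into the budget gives p_x·x·(1 + (2/5)) = M.
Demand: x*(p_x,p_y,M) = 5/7·M/p_x and y* = 2/7·M/p_y.
At p_x=8, p_y=18.24, M=25: y* = 2/7·25/18.24 = 0.3916.

y* = 0.3916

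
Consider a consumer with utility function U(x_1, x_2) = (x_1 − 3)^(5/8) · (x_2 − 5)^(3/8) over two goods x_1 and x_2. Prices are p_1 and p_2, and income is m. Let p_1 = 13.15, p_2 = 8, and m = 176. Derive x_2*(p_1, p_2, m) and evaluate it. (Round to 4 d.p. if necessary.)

MRS = (5/3)·(x_2−5)/(x_1−3). Tangency with p_1/p_2 gives x_2−5 = (3/5)·(p_1/p_2)·(x_1−3).
After buying the subsistence bundle (3, 5), a share 0.625 of the remaining income goes to x_1: x_1* = 3 + 0.625·(m − 3p_1 − 5p_2)/p_1.
Discretionary income = 176 − 3·13.15 − 5·8 = 96.55; x_2* = 5 + 0.375·96.55/8 = 9.5258.

x_2* = 9.5258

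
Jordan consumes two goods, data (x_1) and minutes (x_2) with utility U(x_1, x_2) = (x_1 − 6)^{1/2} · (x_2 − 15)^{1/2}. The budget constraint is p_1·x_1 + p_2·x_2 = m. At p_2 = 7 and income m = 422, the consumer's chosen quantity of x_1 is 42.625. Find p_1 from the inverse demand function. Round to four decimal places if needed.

MRS = (x_2−15)/(x_1−6). Tangency with p_1/p_2 gives x_2−15 = (p_1/p_2)·(x_1−6).
After buying the subsistence bundle (6, 15), a share 0.5 of the remaining income goes to x_1: x_1* = 6 + 0.5·(m − 6p_1 − 15p_2)/p_1.
Set x_1* = 42.625 in the demand function and solve for p_1: p_1 = 4.

p_1 = 4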